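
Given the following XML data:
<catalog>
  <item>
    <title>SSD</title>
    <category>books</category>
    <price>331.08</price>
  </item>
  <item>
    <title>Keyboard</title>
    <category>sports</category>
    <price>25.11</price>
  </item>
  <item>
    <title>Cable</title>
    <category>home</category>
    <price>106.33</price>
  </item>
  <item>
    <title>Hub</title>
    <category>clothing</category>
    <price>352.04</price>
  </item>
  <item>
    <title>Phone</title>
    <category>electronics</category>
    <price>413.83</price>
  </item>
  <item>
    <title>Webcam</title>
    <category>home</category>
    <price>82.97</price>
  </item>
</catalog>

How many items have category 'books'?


Scanning <item> elements for <category>books</category>:
  Item 1: SSD -> MATCH
Count: 1

ANSWER: 1


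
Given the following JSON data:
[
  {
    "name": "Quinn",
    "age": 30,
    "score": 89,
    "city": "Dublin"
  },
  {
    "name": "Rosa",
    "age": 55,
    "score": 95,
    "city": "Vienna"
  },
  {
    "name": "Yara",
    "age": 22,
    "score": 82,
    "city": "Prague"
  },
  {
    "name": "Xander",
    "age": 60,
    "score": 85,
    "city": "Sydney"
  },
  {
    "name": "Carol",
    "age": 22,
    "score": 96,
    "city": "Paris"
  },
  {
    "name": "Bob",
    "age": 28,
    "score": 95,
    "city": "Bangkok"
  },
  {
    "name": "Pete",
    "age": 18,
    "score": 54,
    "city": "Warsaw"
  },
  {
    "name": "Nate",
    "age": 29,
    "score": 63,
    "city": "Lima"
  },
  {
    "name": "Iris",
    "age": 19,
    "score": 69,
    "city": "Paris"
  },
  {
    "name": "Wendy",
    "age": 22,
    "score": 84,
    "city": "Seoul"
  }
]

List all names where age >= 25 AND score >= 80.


Checking both conditions:
  Quinn (age=30, score=89) -> YES
  Rosa (age=55, score=95) -> YES
  Yara (age=22, score=82) -> no
  Xander (age=60, score=85) -> YES
  Carol (age=22, score=96) -> no
  Bob (age=28, score=95) -> YES
  Pete (age=18, score=54) -> no
  Nate (age=29, score=63) -> no
  Iris (age=19, score=69) -> no
  Wendy (age=22, score=84) -> no


ANSWER: Quinn, Rosa, Xander, Bob


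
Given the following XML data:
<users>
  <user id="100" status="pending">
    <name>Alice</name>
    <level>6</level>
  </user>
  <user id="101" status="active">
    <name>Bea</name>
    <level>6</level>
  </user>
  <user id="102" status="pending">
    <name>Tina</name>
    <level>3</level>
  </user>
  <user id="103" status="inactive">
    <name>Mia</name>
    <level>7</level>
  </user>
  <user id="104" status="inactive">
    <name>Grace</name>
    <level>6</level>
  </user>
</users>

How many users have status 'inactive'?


Counting users with status='inactive':
  Mia (id=103) -> MATCH
  Grace (id=104) -> MATCH
Count: 2

ANSWER: 2


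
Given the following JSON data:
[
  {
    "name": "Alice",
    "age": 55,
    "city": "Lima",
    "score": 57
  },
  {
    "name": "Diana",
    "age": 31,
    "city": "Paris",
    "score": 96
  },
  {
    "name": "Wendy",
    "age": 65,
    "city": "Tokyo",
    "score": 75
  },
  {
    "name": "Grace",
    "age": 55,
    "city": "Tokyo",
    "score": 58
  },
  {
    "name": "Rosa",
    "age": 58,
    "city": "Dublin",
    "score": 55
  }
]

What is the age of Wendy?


Looking up record where name = Wendy
Record index: 2
Field 'age' = 65

ANSWER: 65


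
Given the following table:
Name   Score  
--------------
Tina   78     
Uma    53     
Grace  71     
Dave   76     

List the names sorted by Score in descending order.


Sorting by Score (descending):
  Tina: 78
  Dave: 76
  Grace: 71
  Uma: 53


ANSWER: Tina, Dave, Grace, Uma


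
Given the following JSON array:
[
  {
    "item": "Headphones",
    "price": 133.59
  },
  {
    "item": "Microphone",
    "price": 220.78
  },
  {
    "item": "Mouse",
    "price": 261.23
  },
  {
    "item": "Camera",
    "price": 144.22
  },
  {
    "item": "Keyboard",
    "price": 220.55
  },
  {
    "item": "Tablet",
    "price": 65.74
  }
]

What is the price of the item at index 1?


Array index 1 -> Microphone
price = 220.78

ANSWER: 220.78


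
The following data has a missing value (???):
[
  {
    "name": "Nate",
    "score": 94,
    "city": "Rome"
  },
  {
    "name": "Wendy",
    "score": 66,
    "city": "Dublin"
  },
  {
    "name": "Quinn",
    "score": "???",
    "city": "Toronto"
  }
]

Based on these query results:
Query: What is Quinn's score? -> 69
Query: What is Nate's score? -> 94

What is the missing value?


The missing value is Quinn's score
From query: Quinn's score = 69

ANSWER: 69


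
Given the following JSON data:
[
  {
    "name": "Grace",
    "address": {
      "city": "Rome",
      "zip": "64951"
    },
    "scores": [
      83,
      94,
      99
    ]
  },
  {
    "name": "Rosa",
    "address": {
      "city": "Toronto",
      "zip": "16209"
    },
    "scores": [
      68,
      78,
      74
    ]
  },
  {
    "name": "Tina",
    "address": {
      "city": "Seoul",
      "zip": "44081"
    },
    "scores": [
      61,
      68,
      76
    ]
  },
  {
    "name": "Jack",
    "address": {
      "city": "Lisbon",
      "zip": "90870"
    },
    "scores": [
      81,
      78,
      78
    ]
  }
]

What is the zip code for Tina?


Path: records[2].address.zip
Value: 44081

ANSWER: 44081


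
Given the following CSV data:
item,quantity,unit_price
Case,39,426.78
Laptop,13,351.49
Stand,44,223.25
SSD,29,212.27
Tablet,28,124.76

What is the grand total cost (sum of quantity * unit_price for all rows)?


Computing row totals:
  Case: 39 * 426.78 = 16644.42
  Laptop: 13 * 351.49 = 4569.37
  Stand: 44 * 223.25 = 9823.0
  SSD: 29 * 212.27 = 6155.83
  Tablet: 28 * 124.76 = 3493.28
Grand total = 16644.42 + 4569.37 + 9823.0 + 6155.83 + 3493.28 = 40685.9

ANSWER: 40685.9


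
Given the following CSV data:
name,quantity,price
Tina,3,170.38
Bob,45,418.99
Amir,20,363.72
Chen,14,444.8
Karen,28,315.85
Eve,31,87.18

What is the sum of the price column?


Values in 'price' column:
  Row 1: 170.38
  Row 2: 418.99
  Row 3: 363.72
  Row 4: 444.8
  Row 5: 315.85
  Row 6: 87.18
Sum = 170.38 + 418.99 + 363.72 + 444.8 + 315.85 + 87.18 = 1800.92

ANSWER: 1800.92


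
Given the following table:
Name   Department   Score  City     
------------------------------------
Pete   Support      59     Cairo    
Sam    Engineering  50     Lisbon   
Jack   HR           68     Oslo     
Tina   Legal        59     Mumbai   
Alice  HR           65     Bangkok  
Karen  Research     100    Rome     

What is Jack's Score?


Row 3: Jack
Score = 68

ANSWER: 68


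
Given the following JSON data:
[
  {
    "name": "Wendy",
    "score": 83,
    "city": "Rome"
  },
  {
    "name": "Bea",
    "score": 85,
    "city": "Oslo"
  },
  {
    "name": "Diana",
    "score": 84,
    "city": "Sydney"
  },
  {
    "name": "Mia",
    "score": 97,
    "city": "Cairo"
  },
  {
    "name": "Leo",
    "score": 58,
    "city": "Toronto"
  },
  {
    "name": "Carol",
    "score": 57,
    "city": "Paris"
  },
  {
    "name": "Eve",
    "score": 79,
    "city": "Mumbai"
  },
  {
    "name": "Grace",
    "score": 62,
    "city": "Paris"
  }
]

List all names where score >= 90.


Filtering records where score >= 90:
  Wendy (score=83) -> no
  Bea (score=85) -> no
  Diana (score=84) -> no
  Mia (score=97) -> YES
  Leo (score=58) -> no
  Carol (score=57) -> no
  Eve (score=79) -> no
  Grace (score=62) -> no


ANSWER: Mia


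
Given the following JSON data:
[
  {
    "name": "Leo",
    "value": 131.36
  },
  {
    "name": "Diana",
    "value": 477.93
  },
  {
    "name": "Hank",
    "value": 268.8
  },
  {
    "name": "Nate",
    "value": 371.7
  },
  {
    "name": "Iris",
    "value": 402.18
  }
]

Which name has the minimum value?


Comparing values:
  Leo: 131.36
  Diana: 477.93
  Hank: 268.8
  Nate: 371.7
  Iris: 402.18
Minimum: Leo (131.36)

ANSWER: Leo


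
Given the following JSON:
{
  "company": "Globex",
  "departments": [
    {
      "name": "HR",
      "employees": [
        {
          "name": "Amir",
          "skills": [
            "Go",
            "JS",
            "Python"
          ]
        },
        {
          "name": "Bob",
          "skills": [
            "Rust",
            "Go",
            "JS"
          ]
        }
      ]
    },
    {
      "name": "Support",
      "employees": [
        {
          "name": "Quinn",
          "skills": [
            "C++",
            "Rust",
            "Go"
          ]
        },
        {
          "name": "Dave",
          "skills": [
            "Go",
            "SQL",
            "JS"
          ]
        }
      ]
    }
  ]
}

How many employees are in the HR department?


Path: departments[0].employees
Count: 2

ANSWER: 2


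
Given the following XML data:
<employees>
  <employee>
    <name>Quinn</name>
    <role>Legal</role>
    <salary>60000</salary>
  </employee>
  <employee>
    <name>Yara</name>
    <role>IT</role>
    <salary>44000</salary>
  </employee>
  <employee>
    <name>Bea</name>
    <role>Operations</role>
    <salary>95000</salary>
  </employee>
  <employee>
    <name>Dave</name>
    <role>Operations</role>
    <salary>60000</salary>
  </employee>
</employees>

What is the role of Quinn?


Searching for <employee> with <name>Quinn</name>
Found at position 1
<role>Legal</role>

ANSWER: Legal


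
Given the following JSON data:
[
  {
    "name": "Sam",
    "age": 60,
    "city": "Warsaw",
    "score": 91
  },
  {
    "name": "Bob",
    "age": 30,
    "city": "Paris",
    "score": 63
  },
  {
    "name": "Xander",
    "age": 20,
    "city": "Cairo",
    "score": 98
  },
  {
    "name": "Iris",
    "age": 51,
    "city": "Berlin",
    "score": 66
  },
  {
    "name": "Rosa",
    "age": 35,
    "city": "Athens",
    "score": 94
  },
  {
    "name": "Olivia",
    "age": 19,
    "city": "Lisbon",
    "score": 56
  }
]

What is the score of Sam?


Looking up record where name = Sam
Record index: 0
Field 'score' = 91

ANSWER: 91


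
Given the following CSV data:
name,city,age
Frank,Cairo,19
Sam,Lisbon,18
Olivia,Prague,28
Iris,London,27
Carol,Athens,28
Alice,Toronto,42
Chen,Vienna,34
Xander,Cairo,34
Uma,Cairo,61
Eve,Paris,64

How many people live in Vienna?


Scanning city column for 'Vienna':
  Row 7: Chen -> MATCH
Total matches: 1

ANSWER: 1


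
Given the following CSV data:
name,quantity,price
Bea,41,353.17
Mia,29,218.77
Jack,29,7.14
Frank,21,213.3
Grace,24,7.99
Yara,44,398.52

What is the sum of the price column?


Values in 'price' column:
  Row 1: 353.17
  Row 2: 218.77
  Row 3: 7.14
  Row 4: 213.3
  Row 5: 7.99
  Row 6: 398.52
Sum = 353.17 + 218.77 + 7.14 + 213.3 + 7.99 + 398.52 = 1198.89

ANSWER: 1198.89


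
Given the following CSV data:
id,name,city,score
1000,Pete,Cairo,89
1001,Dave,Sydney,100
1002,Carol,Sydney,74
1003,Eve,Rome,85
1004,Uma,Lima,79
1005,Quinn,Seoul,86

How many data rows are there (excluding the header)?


Counting rows (excluding header):
Header: id,name,city,score
Data rows: 6

ANSWER: 6


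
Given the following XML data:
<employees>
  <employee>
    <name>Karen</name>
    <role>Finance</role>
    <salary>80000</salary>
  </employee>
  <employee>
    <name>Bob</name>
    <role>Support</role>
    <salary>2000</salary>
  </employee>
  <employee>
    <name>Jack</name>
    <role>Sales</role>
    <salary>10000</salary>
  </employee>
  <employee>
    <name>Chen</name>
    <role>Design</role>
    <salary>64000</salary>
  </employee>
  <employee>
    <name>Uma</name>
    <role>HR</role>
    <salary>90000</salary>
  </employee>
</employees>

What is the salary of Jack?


Searching for <employee> with <name>Jack</name>
Found at position 3
<salary>10000</salary>

ANSWER: 10000


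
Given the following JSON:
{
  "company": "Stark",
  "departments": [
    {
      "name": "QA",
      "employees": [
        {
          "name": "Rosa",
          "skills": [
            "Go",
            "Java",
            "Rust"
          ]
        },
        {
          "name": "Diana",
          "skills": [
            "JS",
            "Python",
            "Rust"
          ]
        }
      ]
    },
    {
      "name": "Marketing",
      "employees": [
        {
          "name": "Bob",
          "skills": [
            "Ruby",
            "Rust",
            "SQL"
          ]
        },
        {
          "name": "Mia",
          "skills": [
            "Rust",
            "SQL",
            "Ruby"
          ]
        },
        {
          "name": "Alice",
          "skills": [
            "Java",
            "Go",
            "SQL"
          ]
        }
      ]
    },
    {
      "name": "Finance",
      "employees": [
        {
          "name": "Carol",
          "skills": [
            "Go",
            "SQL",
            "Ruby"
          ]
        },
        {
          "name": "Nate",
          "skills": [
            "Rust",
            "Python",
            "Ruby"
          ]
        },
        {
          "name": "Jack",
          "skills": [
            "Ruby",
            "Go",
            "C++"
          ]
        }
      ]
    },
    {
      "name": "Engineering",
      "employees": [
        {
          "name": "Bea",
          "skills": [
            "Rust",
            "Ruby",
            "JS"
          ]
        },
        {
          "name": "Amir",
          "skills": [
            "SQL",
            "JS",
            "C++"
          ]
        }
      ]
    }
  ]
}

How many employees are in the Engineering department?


Path: departments[3].employees
Count: 2

ANSWER: 2


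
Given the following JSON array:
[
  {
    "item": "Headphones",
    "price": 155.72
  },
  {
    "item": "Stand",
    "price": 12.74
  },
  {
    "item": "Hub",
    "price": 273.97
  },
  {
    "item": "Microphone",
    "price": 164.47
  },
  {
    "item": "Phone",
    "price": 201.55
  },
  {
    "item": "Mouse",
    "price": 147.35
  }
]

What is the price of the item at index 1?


Array index 1 -> Stand
price = 12.74

ANSWER: 12.74


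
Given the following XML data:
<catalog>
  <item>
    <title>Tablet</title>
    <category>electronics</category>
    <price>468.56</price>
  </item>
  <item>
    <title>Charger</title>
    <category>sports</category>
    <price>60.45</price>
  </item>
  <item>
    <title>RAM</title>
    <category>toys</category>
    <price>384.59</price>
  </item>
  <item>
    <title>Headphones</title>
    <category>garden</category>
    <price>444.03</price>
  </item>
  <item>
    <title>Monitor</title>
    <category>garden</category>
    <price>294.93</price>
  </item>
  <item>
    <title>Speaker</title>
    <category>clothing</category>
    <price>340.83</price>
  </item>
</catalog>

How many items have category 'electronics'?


Scanning <item> elements for <category>electronics</category>:
  Item 1: Tablet -> MATCH
Count: 1

ANSWER: 1


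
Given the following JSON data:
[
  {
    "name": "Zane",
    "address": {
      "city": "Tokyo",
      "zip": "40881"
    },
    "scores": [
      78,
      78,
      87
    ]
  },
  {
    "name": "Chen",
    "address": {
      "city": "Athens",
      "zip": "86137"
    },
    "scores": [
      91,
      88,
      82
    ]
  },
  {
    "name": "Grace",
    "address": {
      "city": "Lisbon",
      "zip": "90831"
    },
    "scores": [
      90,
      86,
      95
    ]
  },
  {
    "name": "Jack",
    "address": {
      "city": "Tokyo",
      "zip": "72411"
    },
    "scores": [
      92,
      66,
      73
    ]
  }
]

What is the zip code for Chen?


Path: records[1].address.zip
Value: 86137

ANSWER: 86137


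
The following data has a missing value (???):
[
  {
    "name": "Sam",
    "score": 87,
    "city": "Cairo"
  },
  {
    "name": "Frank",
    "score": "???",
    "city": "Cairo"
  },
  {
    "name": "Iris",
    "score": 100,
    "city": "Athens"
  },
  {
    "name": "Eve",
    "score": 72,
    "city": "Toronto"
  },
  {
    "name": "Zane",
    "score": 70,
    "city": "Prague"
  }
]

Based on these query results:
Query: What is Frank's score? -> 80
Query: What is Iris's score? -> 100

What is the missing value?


The missing value is Frank's score
From query: Frank's score = 80

ANSWER: 80


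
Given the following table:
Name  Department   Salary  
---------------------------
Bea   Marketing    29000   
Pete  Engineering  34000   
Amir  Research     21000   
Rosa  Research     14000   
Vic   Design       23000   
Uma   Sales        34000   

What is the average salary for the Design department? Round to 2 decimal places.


Design department members:
  Vic: 23000
Sum = 23000
Count = 1
Average = 23000 / 1 = 23000.00

ANSWER: 23000.00


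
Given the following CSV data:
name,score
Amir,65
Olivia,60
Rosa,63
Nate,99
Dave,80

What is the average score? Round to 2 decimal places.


Scores: 65, 60, 63, 99, 80
Sum = 367
Count = 5
Average = 367 / 5 = 73.40

ANSWER: 73.40


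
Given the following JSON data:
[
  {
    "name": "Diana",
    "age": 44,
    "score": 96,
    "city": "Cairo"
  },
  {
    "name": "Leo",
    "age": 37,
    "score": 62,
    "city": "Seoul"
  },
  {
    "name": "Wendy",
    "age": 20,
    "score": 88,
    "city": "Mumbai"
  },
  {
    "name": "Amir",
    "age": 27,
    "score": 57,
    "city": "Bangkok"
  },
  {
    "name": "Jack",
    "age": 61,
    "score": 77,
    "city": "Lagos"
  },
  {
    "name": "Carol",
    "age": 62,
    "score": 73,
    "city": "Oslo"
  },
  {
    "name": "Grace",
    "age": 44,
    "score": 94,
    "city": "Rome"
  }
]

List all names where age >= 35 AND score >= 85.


Checking both conditions:
  Diana (age=44, score=96) -> YES
  Leo (age=37, score=62) -> no
  Wendy (age=20, score=88) -> no
  Amir (age=27, score=57) -> no
  Jack (age=61, score=77) -> no
  Carol (age=62, score=73) -> no
  Grace (age=44, score=94) -> YES


ANSWER: Diana, Grace


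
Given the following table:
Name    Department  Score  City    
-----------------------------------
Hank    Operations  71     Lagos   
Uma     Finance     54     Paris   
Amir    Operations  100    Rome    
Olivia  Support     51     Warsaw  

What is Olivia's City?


Row 4: Olivia
City = Warsaw

ANSWER: Warsaw


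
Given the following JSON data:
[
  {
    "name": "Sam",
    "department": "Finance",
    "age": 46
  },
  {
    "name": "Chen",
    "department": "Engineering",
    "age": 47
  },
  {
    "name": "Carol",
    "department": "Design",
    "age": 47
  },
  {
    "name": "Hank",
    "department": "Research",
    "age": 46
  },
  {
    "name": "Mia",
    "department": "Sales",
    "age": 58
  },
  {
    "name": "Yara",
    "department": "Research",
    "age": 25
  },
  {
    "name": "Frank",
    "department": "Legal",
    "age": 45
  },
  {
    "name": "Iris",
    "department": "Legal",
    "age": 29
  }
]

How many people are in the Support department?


Scanning records for department = Support
  No matches found
Count: 0

ANSWER: 0


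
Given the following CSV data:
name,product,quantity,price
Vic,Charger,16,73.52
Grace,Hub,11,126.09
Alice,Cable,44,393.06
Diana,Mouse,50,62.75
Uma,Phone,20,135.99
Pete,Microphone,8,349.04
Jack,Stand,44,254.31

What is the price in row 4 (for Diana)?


Row 4: Diana
Column 'price' = 62.75

ANSWER: 62.75


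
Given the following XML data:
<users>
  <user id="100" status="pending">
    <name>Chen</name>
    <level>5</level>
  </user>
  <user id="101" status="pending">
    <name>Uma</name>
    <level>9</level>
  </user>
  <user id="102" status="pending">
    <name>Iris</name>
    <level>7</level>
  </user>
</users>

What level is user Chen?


Finding user: Chen
<level>5</level>

ANSWER: 5


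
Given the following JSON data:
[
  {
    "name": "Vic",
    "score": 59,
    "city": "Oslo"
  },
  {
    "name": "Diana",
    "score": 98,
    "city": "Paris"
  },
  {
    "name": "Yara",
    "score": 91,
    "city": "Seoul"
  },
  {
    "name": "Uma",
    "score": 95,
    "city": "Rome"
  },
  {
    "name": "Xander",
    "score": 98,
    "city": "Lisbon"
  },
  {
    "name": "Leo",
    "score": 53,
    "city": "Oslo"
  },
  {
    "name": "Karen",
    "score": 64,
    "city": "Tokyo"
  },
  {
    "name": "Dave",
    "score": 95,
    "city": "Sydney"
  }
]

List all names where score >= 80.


Filtering records where score >= 80:
  Vic (score=59) -> no
  Diana (score=98) -> YES
  Yara (score=91) -> YES
  Uma (score=95) -> YES
  Xander (score=98) -> YES
  Leo (score=53) -> no
  Karen (score=64) -> no
  Dave (score=95) -> YES


ANSWER: Diana, Yara, Uma, Xander, Dave


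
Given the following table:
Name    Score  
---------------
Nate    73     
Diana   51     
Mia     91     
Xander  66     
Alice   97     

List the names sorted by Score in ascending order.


Sorting by Score (ascending):
  Diana: 51
  Xander: 66
  Nate: 73
  Mia: 91
  Alice: 97


ANSWER: Diana, Xander, Nate, Mia, Alice


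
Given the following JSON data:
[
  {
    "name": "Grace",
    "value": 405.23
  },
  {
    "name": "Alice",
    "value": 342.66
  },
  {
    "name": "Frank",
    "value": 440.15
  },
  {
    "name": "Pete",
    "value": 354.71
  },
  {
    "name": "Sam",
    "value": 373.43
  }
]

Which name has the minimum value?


Comparing values:
  Grace: 405.23
  Alice: 342.66
  Frank: 440.15
  Pete: 354.71
  Sam: 373.43
Minimum: Alice (342.66)

ANSWER: Alice


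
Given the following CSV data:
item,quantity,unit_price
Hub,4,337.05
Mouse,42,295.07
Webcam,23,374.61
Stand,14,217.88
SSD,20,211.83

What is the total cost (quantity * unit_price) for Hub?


Row: Hub
quantity = 4
unit_price = 337.05
total = 4 * 337.05 = 1348.2

ANSWER: 1348.2


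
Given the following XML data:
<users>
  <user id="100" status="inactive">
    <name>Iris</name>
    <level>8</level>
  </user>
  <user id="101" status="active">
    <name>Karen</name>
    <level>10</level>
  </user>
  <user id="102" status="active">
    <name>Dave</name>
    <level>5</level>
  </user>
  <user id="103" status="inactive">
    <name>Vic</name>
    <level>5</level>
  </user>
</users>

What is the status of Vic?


Finding user with name = Vic
user id="103" status="inactive"

ANSWER: inactive


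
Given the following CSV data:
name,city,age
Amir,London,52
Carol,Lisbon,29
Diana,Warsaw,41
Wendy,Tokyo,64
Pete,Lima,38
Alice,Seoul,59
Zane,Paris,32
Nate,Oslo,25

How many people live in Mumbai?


Scanning city column for 'Mumbai':
Total matches: 0

ANSWER: 0


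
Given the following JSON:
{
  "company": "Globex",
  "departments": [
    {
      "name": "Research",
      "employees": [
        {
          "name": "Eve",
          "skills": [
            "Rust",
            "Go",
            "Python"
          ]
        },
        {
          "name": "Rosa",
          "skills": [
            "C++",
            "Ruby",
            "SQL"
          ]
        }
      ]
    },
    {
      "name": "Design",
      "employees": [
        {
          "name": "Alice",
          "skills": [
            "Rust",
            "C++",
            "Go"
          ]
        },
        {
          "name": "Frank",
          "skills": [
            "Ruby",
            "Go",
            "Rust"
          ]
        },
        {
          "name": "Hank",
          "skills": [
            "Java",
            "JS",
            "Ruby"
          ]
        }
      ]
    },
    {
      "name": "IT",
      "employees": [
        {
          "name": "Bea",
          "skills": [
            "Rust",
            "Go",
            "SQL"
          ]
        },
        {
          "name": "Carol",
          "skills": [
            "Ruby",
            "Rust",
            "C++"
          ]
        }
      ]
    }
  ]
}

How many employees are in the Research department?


Path: departments[0].employees
Count: 2

ANSWER: 2


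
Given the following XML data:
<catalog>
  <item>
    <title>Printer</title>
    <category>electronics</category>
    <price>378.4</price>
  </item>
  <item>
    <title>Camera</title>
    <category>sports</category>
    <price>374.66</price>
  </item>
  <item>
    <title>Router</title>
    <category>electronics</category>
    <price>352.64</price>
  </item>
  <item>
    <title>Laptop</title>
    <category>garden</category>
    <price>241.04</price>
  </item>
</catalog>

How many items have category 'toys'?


Scanning <item> elements for <category>toys</category>:
Count: 0

ANSWER: 0


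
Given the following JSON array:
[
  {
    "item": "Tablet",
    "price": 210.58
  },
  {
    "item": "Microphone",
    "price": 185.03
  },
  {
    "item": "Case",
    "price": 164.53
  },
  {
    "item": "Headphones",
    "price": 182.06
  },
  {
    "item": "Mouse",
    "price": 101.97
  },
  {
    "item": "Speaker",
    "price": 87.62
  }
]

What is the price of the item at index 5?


Array index 5 -> Speaker
price = 87.62

ANSWER: 87.62


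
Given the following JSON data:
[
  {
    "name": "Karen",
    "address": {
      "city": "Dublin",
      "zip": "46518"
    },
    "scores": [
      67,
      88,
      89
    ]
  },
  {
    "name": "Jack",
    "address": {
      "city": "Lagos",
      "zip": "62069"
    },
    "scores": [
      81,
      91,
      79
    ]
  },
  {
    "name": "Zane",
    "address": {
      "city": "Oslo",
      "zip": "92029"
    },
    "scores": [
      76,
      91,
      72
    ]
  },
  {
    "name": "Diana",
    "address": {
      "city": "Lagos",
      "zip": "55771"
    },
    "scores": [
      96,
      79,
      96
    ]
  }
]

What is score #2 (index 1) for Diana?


Path: records[3].scores[1]
Value: 79

ANSWER: 79


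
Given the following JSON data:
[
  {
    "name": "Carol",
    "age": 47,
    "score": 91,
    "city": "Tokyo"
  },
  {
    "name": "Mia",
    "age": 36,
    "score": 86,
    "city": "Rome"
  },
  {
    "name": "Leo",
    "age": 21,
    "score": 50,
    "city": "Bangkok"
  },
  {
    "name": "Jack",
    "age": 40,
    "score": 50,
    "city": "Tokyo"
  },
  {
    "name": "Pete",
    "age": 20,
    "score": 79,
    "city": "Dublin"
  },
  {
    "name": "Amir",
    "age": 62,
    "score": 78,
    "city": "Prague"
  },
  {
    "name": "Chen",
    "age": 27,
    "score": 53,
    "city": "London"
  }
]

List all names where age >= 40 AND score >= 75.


Checking both conditions:
  Carol (age=47, score=91) -> YES
  Mia (age=36, score=86) -> no
  Leo (age=21, score=50) -> no
  Jack (age=40, score=50) -> no
  Pete (age=20, score=79) -> no
  Amir (age=62, score=78) -> YES
  Chen (age=27, score=53) -> no


ANSWER: Carol, Amir


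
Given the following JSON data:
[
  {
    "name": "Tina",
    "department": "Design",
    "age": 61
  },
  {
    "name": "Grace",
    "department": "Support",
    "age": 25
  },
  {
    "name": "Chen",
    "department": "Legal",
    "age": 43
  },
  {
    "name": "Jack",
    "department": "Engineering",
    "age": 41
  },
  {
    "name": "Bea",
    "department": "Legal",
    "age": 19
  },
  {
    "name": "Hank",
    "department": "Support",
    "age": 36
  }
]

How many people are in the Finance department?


Scanning records for department = Finance
  No matches found
Count: 0

ANSWER: 0


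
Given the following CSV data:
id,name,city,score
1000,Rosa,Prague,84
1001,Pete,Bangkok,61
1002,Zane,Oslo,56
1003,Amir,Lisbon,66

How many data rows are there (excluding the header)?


Counting rows (excluding header):
Header: id,name,city,score
Data rows: 4

ANSWER: 4


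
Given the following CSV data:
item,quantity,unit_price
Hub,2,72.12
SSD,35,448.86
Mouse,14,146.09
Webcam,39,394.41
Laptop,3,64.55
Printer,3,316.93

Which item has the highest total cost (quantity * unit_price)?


Computing row totals:
  Hub: 144.24
  SSD: 15710.1
  Mouse: 2045.26
  Webcam: 15381.99
  Laptop: 193.65
  Printer: 950.79
Maximum: SSD (15710.1)

ANSWER: SSD


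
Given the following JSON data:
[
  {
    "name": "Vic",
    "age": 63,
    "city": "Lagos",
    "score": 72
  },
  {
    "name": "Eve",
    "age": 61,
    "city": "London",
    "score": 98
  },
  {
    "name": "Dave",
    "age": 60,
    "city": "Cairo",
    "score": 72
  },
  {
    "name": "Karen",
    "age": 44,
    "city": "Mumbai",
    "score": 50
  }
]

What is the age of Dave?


Looking up record where name = Dave
Record index: 2
Field 'age' = 60

ANSWER: 60


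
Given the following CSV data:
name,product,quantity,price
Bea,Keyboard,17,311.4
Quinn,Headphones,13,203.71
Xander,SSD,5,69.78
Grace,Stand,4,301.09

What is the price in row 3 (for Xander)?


Row 3: Xander
Column 'price' = 69.78

ANSWER: 69.78


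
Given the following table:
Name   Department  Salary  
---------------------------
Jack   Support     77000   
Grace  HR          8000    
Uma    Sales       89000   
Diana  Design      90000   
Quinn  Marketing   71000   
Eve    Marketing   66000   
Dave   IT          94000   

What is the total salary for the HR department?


HR department members:
  Grace: 8000
Total = 8000 = 8000

ANSWER: 8000


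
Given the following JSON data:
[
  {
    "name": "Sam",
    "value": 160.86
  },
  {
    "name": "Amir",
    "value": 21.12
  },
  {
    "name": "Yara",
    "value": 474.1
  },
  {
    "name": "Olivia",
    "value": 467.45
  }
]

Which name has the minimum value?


Comparing values:
  Sam: 160.86
  Amir: 21.12
  Yara: 474.1
  Olivia: 467.45
Minimum: Amir (21.12)

ANSWER: Amir


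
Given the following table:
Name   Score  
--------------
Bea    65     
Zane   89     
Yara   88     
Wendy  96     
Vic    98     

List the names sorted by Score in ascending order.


Sorting by Score (ascending):
  Bea: 65
  Yara: 88
  Zane: 89
  Wendy: 96
  Vic: 98


ANSWER: Bea, Yara, Zane, Wendy, Vic


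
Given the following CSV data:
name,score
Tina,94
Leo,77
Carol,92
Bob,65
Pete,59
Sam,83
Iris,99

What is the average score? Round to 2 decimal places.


Scores: 94, 77, 92, 65, 59, 83, 99
Sum = 569
Count = 7
Average = 569 / 7 = 81.29

ANSWER: 81.29


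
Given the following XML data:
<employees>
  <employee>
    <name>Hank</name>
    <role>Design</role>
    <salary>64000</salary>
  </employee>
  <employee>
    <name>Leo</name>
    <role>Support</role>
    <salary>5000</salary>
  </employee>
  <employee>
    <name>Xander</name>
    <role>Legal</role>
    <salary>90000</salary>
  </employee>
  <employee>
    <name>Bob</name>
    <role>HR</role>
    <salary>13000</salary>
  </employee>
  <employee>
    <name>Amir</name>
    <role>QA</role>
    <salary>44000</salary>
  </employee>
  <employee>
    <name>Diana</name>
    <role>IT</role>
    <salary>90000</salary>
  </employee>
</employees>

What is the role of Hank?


Searching for <employee> with <name>Hank</name>
Found at position 1
<role>Design</role>

ANSWER: Design


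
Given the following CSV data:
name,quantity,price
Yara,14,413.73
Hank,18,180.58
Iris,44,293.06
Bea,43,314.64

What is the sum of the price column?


Values in 'price' column:
  Row 1: 413.73
  Row 2: 180.58
  Row 3: 293.06
  Row 4: 314.64
Sum = 413.73 + 180.58 + 293.06 + 314.64 = 1202.01

ANSWER: 1202.01


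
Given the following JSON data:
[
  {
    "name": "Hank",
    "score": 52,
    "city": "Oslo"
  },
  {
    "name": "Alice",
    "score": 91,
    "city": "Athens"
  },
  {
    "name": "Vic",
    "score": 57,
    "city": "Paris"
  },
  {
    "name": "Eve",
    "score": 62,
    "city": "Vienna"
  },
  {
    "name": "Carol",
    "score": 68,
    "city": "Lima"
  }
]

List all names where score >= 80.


Filtering records where score >= 80:
  Hank (score=52) -> no
  Alice (score=91) -> YES
  Vic (score=57) -> no
  Eve (score=62) -> no
  Carol (score=68) -> no


ANSWER: Alice


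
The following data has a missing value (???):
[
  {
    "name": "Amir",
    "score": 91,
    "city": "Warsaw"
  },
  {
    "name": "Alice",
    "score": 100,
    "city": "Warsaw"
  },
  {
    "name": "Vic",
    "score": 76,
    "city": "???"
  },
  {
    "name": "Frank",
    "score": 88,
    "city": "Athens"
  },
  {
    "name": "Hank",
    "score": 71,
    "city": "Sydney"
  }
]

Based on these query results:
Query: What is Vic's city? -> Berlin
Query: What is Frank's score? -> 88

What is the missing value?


The missing value is Vic's city
From query: Vic's city = Berlin

ANSWER: Berlin


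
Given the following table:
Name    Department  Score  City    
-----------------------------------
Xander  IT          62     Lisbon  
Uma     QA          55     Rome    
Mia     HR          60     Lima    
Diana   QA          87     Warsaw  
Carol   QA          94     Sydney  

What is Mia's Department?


Row 3: Mia
Department = HR

ANSWER: HR


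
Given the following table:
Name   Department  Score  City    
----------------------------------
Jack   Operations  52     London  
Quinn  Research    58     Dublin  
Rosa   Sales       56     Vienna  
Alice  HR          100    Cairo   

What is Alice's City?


Row 4: Alice
City = Cairo

ANSWER: Cairo


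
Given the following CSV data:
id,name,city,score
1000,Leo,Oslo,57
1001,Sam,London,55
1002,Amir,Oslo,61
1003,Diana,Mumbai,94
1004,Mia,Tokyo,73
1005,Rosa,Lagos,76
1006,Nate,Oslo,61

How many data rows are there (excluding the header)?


Counting rows (excluding header):
Header: id,name,city,score
Data rows: 7

ANSWER: 7


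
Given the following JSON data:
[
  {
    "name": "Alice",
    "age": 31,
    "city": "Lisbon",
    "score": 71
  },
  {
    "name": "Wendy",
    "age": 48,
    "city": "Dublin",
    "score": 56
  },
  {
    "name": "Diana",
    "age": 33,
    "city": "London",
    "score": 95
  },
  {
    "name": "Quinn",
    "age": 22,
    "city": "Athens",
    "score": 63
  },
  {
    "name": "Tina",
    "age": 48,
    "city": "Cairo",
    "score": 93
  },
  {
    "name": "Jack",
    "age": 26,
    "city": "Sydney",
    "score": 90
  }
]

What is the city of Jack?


Looking up record where name = Jack
Record index: 5
Field 'city' = Sydney

ANSWER: Sydney


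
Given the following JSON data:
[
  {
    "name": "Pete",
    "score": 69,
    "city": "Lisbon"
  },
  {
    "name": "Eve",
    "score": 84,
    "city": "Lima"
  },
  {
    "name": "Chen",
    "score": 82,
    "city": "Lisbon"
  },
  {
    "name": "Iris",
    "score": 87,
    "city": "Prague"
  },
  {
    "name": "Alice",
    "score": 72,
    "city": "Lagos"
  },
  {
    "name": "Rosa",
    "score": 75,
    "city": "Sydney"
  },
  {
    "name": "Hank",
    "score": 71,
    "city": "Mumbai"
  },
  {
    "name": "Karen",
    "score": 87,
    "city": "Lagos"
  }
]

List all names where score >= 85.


Filtering records where score >= 85:
  Pete (score=69) -> no
  Eve (score=84) -> no
  Chen (score=82) -> no
  Iris (score=87) -> YES
  Alice (score=72) -> no
  Rosa (score=75) -> no
  Hank (score=71) -> no
  Karen (score=87) -> YES


ANSWER: Iris, Karen


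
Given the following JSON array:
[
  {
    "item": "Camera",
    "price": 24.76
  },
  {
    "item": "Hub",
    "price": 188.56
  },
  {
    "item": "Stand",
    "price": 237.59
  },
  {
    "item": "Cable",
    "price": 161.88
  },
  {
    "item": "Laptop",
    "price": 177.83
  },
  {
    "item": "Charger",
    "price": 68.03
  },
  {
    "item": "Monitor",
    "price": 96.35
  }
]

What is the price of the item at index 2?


Array index 2 -> Stand
price = 237.59

ANSWER: 237.59


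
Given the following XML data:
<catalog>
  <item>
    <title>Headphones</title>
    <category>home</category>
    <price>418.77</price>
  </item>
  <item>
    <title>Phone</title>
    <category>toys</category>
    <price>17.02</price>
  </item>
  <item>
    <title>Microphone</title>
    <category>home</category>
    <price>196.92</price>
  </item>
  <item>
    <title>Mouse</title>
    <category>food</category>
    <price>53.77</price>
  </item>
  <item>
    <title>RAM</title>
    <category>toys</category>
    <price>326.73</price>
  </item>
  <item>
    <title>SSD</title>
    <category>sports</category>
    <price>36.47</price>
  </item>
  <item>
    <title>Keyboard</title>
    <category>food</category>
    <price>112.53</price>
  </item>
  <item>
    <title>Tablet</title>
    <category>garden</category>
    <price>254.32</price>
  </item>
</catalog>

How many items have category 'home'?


Scanning <item> elements for <category>home</category>:
  Item 1: Headphones -> MATCH
  Item 3: Microphone -> MATCH
Count: 2

ANSWER: 2


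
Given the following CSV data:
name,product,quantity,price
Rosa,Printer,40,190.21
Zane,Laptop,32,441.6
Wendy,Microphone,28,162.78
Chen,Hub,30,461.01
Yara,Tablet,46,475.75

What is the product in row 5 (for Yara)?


Row 5: Yara
Column 'product' = Tablet

ANSWER: Tablet


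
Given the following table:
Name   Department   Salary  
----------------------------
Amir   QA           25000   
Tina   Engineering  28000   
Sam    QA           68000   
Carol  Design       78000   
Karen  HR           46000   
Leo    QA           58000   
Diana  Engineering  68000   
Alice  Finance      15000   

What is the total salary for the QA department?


QA department members:
  Amir: 25000
  Sam: 68000
  Leo: 58000
Total = 25000 + 68000 + 58000 = 151000

ANSWER: 151000


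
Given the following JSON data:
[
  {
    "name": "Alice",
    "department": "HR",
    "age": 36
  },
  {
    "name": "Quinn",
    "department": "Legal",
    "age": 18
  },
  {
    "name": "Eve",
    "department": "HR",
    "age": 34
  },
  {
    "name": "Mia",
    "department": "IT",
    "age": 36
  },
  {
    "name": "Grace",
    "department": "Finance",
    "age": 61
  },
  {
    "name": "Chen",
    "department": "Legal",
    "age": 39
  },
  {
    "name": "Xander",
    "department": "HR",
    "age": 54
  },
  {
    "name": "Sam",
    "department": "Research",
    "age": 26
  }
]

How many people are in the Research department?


Scanning records for department = Research
  Record 7: Sam
Count: 1

ANSWER: 1


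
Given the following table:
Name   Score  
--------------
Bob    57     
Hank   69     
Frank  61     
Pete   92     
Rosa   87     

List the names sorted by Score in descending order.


Sorting by Score (descending):
  Pete: 92
  Rosa: 87
  Hank: 69
  Frank: 61
  Bob: 57


ANSWER: Pete, Rosa, Hank, Frank, Bob


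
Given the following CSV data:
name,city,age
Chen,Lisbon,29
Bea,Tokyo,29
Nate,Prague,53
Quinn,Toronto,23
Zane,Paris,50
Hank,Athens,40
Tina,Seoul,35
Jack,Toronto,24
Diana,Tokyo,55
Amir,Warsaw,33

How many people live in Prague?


Scanning city column for 'Prague':
  Row 3: Nate -> MATCH
Total matches: 1

ANSWER: 1


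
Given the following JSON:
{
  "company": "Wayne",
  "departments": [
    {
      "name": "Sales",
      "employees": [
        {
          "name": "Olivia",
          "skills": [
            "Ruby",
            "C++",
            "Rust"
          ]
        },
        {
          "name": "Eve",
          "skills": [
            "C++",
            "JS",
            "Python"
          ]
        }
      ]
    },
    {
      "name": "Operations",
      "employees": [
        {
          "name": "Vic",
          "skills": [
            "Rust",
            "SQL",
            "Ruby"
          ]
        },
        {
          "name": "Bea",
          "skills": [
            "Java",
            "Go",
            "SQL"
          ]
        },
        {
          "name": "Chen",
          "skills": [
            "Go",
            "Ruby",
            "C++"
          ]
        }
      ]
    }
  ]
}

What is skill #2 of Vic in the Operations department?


Path: departments[1].employees[0].skills[1]
Value: SQL

ANSWER: SQL


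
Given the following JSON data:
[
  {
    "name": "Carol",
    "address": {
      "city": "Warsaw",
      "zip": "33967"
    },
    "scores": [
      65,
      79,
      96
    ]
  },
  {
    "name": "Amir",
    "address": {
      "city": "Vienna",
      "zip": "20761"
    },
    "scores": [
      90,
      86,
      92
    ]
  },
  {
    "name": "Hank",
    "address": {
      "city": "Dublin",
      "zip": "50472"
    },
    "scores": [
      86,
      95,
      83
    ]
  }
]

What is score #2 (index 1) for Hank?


Path: records[2].scores[1]
Value: 95

ANSWER: 95


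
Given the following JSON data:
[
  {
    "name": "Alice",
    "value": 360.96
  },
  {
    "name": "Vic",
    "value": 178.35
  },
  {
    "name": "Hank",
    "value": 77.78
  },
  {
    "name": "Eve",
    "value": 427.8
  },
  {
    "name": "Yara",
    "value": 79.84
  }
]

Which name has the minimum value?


Comparing values:
  Alice: 360.96
  Vic: 178.35
  Hank: 77.78
  Eve: 427.8
  Yara: 79.84
Minimum: Hank (77.78)

ANSWER: Hank


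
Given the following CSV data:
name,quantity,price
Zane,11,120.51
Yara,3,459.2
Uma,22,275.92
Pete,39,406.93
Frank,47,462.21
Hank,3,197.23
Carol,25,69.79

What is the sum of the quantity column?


Values in 'quantity' column:
  Row 1: 11
  Row 2: 3
  Row 3: 22
  Row 4: 39
  Row 5: 47
  Row 6: 3
  Row 7: 25
Sum = 11 + 3 + 22 + 39 + 47 + 3 + 25 = 150

ANSWER: 150
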